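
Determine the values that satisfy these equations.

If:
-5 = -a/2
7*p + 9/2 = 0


Then:
a = 10
p = -9/14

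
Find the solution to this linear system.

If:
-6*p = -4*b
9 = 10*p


Then:
b = 27/20
p = 9/10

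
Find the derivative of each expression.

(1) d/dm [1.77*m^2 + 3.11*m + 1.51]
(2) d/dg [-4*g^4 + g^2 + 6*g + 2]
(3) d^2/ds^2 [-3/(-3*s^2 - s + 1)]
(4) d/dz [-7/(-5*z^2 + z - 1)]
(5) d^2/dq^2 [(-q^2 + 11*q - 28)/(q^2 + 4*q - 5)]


(1) = 3.54*m + 3.11
(2) = -16*g^3 + 2*g + 6
(3) = 6*(-9*s^2 - 3*s + (6*s + 1)^2 + 3)/(3*s^2 + s - 1)^3
(4) = 7*(1 - 10*z)/(5*z^2 - z + 1)^2
(5) = 6*(5*q^3 - 33*q^2 - 57*q - 131)/(q^6 + 12*q^5 + 33*q^4 - 56*q^3 - 165*q^2 + 300*q - 125)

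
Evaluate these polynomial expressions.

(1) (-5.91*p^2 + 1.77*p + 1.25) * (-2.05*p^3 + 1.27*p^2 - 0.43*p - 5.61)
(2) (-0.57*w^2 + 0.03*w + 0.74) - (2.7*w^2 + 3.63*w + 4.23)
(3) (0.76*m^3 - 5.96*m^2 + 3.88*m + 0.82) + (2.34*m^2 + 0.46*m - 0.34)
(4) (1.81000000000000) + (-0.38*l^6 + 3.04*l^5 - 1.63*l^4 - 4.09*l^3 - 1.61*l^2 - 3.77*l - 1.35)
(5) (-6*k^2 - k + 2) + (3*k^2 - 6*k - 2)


(1) = 12.1155*p^5 - 11.1342*p^4 + 2.2267*p^3 + 33.9815*p^2 - 10.4672*p - 7.0125
(2) = -3.27*w^2 - 3.6*w - 3.49
(3) = 0.76*m^3 - 3.62*m^2 + 4.34*m + 0.48
(4) = -0.38*l^6 + 3.04*l^5 - 1.63*l^4 - 4.09*l^3 - 1.61*l^2 - 3.77*l + 0.46
(5) = -3*k^2 - 7*k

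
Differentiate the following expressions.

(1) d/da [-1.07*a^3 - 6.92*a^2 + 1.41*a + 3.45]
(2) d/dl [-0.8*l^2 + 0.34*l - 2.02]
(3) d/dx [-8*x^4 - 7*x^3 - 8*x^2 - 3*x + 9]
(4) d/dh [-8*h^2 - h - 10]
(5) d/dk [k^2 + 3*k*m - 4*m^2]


(1) = -3.21*a^2 - 13.84*a + 1.41
(2) = 0.34 - 1.6*l
(3) = -32*x^3 - 21*x^2 - 16*x - 3
(4) = -16*h - 1
(5) = 2*k + 3*m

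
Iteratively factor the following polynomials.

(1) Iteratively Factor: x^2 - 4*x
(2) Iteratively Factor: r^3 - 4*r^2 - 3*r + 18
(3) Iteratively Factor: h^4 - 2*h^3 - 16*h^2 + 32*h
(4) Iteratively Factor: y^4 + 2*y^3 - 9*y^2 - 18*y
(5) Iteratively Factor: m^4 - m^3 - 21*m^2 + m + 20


(1) = (x - 4)*(x)
(2) = (r - 3)*(r^2 - r - 6) = (r - 3)*(r + 2)*(r - 3)
(3) = (h - 4)*(h^3 + 2*h^2 - 8*h) = (h - 4)*(h + 4)*(h^2 - 2*h) = h*(h - 4)*(h + 4)*(h - 2)
(4) = (y + 2)*(y^3 - 9*y) = (y - 3)*(y + 2)*(y^2 + 3*y) = (y - 3)*(y + 2)*(y + 3)*(y)
(5) = (m - 1)*(m^3 - 21*m - 20) = (m - 5)*(m - 1)*(m^2 + 5*m + 4) = (m - 5)*(m - 1)*(m + 4)*(m + 1)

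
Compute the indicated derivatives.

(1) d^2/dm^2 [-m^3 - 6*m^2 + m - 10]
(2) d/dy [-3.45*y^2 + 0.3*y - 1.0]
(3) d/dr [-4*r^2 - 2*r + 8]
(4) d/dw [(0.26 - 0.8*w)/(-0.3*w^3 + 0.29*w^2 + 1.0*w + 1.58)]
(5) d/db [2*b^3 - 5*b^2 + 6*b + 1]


(1) = -6*m - 12
(2) = 0.3 - 6.9*y
(3) = -8*r - 2
(4) = (-0.48*w^3 + 0.466*w^2 - 0.1508*w - 1.524)/(0.09*w^6 - 0.174*w^5 - 0.5159*w^4 - 0.368*w^3 + 1.9164*w^2 + 3.16*w + 2.4964)
(5) = 6*b^2 - 10*b + 6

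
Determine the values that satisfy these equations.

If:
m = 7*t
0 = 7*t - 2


Then:
m = 2
t = 2/7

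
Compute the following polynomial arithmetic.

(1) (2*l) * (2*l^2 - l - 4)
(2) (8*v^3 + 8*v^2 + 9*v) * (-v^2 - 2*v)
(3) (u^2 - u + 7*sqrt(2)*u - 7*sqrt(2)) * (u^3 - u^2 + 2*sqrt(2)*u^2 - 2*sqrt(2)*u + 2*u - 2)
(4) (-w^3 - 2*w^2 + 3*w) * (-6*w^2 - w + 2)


(1) = 4*l^3 - 2*l^2 - 8*l
(2) = -8*v^5 - 24*v^4 - 25*v^3 - 18*v^2
(3) = u^5 - 2*u^4 + 9*sqrt(2)*u^4 - 18*sqrt(2)*u^3 + 31*u^3 - 60*u^2 + 23*sqrt(2)*u^2 - 28*sqrt(2)*u + 30*u + 14*sqrt(2)
(4) = 6*w^5 + 13*w^4 - 18*w^3 - 7*w^2 + 6*w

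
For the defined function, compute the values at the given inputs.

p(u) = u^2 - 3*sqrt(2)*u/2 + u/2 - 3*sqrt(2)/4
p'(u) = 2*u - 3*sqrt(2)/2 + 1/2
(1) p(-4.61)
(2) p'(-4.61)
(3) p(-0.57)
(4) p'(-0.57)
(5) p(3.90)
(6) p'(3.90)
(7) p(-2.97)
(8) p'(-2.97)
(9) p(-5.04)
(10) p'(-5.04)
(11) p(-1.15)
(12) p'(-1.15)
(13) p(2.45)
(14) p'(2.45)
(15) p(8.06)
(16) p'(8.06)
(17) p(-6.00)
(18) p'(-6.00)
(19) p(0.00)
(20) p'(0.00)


(1) = 27.67
(2) = -10.84
(3) = 0.19
(4) = -2.76
(5) = 7.83
(6) = 6.18
(7) = 12.58
(8) = -7.56
(9) = 32.51
(10) = -11.70
(11) = 2.13
(12) = -3.92
(13) = 0.97
(14) = 3.28
(15) = 50.84
(16) = 14.50
(17) = 44.67
(18) = -13.62
(19) = -1.06
(20) = -1.62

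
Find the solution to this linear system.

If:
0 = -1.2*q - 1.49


Then:
q = -1.24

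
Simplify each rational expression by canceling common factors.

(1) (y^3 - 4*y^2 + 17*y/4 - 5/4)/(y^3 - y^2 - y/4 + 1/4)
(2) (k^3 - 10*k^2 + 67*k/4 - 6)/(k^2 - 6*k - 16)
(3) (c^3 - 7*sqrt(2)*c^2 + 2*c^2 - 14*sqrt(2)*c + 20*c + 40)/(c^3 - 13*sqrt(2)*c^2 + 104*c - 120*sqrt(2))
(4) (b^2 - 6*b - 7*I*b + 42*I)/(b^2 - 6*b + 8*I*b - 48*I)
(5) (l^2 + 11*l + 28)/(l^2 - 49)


(1) = (2*y - 5)/(2*y + 1)
(2) = (4*k^2 - 8*k + 3)/(4*k + 8)
(3) = (c + 2)/(c - 6*sqrt(2))
(4) = (b - 7*I)/(b + 8*I)
(5) = (l + 4)/(l - 7)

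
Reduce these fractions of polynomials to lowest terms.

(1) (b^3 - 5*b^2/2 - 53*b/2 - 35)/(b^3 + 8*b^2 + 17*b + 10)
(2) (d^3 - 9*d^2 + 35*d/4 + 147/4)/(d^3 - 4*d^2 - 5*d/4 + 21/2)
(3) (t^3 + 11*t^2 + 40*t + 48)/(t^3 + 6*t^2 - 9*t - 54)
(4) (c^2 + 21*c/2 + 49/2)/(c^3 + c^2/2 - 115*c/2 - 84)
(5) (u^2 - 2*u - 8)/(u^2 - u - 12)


(1) = (2*b^2 - 9*b - 35)/(2*b^2 + 12*b + 10)
(2) = (d - 7)/(d - 2)
(3) = (t^2 + 8*t + 16)/(t^2 + 3*t - 18)
(4) = (2*c + 7)/(2*c^2 - 13*c - 24)
(5) = (u + 2)/(u + 3)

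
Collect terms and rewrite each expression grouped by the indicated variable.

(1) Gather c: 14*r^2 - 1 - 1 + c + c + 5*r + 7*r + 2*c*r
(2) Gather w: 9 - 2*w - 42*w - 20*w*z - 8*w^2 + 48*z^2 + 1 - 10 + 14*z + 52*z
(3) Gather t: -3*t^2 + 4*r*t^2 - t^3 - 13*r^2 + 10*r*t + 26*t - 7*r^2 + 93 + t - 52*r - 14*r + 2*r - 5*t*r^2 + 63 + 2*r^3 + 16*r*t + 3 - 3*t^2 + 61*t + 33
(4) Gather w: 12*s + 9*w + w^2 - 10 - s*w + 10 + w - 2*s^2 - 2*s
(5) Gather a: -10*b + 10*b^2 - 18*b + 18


(1) = c*(2*r + 2) + 14*r^2 + 12*r - 2
(2) = -8*w^2 + w*(-20*z - 44) + 48*z^2 + 66*z
(3) = 2*r^3 - 20*r^2 - 64*r - t^3 + t^2*(4*r - 6) + t*(-5*r^2 + 26*r + 88) + 192
(4) = -2*s^2 + 10*s + w^2 + w*(10 - s)
(5) = 10*b^2 - 28*b + 18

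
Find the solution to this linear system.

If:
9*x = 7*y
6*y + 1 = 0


Then:
x = -7/54
y = -1/6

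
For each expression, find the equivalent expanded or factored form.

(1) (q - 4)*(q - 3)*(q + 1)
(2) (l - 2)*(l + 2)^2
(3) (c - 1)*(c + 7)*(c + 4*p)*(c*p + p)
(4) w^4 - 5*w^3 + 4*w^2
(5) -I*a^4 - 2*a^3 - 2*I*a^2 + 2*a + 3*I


(1) = q^3 - 6*q^2 + 5*q + 12
(2) = l^3 + 2*l^2 - 4*l - 8
(3) = c^4*p + 4*c^3*p^2 + 7*c^3*p + 28*c^2*p^2 - c^2*p - 4*c*p^2 - 7*c*p - 28*p^2
(4) = w^2*(w - 4)*(w - 1)
(5) = (a - 1)*(a - 3*I)*(a + I)*(-I*a - I)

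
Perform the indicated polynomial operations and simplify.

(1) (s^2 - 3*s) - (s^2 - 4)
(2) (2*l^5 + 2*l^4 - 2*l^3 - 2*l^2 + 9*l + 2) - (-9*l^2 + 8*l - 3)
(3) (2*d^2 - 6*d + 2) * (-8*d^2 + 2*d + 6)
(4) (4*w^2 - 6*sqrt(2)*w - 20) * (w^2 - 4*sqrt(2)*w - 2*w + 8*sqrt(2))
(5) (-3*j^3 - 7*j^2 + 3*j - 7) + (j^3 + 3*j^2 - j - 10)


(1) = 4 - 3*s
(2) = 2*l^5 + 2*l^4 - 2*l^3 + 7*l^2 + l + 5
(3) = -16*d^4 + 52*d^3 - 16*d^2 - 32*d + 12
(4) = 4*w^4 - 22*sqrt(2)*w^3 - 8*w^3 + 28*w^2 + 44*sqrt(2)*w^2 - 56*w + 80*sqrt(2)*w - 160*sqrt(2)
(5) = -2*j^3 - 4*j^2 + 2*j - 17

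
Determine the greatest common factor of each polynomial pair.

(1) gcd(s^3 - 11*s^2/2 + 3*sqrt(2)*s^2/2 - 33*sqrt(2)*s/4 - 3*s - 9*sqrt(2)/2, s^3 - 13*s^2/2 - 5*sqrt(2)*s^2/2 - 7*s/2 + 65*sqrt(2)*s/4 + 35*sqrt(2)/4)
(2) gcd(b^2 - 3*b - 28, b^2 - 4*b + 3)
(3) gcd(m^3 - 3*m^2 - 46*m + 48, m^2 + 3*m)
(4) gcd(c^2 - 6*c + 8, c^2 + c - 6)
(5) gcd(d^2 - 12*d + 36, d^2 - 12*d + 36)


(1) = s + 1/2
(2) = gcd((b - 7)*(b + 4), (b - 3)*(b - 1)) = 1
(3) = gcd((m - 8)*(m - 1)*(m + 6), m*(m + 3)) = 1
(4) = gcd((c - 4)*(c - 2), (c - 2)*(c + 3)) = c - 2
(5) = d^2 - 12*d + 36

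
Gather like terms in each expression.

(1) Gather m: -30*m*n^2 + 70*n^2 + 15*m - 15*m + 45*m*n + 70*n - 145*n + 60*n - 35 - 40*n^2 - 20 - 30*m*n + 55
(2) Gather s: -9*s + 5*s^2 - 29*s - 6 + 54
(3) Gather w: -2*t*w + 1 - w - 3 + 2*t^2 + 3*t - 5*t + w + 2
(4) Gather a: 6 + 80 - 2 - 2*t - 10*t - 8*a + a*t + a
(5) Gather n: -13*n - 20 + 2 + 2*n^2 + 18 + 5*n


(1) = m*(-30*n^2 + 15*n) + 30*n^2 - 15*n
(2) = 5*s^2 - 38*s + 48
(3) = 2*t^2 - 2*t*w - 2*t
(4) = a*(t - 7) - 12*t + 84
(5) = 2*n^2 - 8*n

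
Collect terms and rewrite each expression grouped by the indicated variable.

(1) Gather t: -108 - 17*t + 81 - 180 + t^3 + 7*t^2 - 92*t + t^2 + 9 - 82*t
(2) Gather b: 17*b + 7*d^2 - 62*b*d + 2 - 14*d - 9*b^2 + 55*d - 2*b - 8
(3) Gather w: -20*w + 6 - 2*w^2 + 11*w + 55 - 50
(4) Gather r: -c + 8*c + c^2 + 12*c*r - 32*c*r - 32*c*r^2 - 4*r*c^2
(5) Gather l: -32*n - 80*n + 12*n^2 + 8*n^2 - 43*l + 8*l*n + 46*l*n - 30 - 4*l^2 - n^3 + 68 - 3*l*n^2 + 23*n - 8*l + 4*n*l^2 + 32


(1) = t^3 + 8*t^2 - 191*t - 198
(2) = -9*b^2 + b*(15 - 62*d) + 7*d^2 + 41*d - 6
(3) = -2*w^2 - 9*w + 11
(4) = c^2 - 32*c*r^2 + 7*c + r*(-4*c^2 - 20*c)
(5) = l^2*(4*n - 4) + l*(-3*n^2 + 54*n - 51) - n^3 + 20*n^2 - 89*n + 70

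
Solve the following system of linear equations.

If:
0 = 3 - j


Then:
j = 3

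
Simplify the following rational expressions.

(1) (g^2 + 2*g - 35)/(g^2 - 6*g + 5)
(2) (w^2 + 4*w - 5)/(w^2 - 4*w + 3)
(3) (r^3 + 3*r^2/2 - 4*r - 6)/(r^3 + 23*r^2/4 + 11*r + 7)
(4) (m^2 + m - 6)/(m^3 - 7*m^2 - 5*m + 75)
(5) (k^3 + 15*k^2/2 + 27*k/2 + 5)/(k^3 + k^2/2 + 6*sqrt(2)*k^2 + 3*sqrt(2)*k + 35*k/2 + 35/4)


(1) = (g + 7)/(g - 1)
(2) = (w + 5)/(w - 3)
(3) = (4*r^2 - 2*r - 12)/(4*r^2 + 15*r + 14)
(4) = (m - 2)/(m^2 - 10*m + 25)
(5) = (8*k^2 + 56*k + 80)/(8*k^2 + 48*sqrt(2)*k + 140)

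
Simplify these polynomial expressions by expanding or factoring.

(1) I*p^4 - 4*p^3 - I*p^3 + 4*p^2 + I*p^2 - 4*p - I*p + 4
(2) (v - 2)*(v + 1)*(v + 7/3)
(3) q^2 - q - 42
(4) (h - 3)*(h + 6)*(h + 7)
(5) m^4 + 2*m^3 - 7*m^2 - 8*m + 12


(1) = (p - I)*(p + I)*(p + 4*I)*(I*p - I)
(2) = v^3 + 4*v^2/3 - 13*v/3 - 14/3
(3) = (q - 7)*(q + 6)
(4) = h^3 + 10*h^2 + 3*h - 126
(5) = (m - 2)*(m - 1)*(m + 2)*(m + 3)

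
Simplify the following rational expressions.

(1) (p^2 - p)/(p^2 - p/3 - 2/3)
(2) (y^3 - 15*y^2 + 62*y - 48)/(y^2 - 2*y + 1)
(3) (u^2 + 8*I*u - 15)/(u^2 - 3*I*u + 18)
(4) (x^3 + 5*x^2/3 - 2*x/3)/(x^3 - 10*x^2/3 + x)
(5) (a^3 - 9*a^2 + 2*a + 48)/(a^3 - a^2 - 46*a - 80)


(1) = 3*p/(3*p + 2)
(2) = (y^2 - 14*y + 48)/(y - 1)
(3) = (u + 5*I)/(u - 6*I)
(4) = (x + 2)/(x - 3)
(5) = (a - 3)/(a + 5)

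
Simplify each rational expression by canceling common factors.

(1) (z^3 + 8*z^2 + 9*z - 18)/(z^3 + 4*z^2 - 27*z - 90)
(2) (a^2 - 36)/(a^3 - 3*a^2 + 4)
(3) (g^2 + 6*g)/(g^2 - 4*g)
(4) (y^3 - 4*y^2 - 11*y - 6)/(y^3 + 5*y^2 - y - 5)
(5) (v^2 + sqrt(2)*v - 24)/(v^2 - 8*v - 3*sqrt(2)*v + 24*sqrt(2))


(1) = (z - 1)/(z - 5)
(2) = (a^2 - 36)/(a^3 - 3*a^2 + 4)
(3) = (g + 6)/(g - 4)
(4) = (y^2 - 5*y - 6)/(y^2 + 4*y - 5)
(5) = (v + 4*sqrt(2))/(v - 8)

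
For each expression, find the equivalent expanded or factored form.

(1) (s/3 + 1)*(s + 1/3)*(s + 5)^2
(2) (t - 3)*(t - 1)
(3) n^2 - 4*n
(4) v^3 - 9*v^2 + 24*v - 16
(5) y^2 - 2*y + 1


(1) = s^4/3 + 40*s^3/9 + 178*s^2/9 + 280*s/9 + 25/3
(2) = t^2 - 4*t + 3
(3) = n*(n - 4)
(4) = (v - 4)^2*(v - 1)
(5) = (y - 1)^2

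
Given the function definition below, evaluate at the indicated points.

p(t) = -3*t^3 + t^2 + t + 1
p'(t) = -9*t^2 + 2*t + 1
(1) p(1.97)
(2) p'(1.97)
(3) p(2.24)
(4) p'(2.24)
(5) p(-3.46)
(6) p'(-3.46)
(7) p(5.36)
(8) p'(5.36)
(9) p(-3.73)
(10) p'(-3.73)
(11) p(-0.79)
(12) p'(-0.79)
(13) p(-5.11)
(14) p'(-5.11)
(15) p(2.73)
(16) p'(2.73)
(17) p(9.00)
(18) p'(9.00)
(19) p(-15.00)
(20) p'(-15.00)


(1) = -16.09
(2) = -29.99
(3) = -25.46
(4) = -39.68
(5) = 133.78
(6) = -113.66
(7) = -426.88
(8) = -246.85
(9) = 166.87
(10) = -131.68
(11) = 2.31
(12) = -6.20
(13) = 422.30
(14) = -244.23
(15) = -49.86
(16) = -60.62
(17) = -2096.00
(18) = -710.00
(19) = 10336.00
(20) = -2054.00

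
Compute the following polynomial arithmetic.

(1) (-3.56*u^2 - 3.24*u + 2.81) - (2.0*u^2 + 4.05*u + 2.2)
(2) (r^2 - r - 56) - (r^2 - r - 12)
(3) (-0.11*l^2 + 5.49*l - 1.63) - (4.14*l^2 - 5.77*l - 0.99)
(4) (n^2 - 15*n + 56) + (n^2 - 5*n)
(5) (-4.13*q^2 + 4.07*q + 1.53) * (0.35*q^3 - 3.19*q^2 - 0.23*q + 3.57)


(1) = -5.56*u^2 - 7.29*u + 0.61
(2) = -44
(3) = -4.25*l^2 + 11.26*l - 0.64
(4) = 2*n^2 - 20*n + 56
(5) = -1.4455*q^5 + 14.5992*q^4 - 11.4979*q^3 - 20.5609*q^2 + 14.178*q + 5.4621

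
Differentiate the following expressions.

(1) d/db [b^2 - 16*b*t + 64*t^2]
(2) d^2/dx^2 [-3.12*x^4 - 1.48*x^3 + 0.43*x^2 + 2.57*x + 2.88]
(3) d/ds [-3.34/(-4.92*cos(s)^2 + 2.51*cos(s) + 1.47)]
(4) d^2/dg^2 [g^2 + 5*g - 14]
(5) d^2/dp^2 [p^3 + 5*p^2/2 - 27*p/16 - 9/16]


(1) = 2*b - 16*t
(2) = -37.44*x^2 - 8.88*x + 0.86
(3) = (32.8656*cos(s) - 8.3834)*sin(s)/(-4.92*cos(s)^2 + 2.51*cos(s) + 1.47)^2
(4) = 2
(5) = 6*p + 5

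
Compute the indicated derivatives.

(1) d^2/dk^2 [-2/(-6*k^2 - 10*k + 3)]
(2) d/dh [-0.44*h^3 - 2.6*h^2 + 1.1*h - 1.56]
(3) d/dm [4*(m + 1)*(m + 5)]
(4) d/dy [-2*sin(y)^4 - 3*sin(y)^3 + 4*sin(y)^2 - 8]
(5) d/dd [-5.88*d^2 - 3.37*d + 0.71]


(1) = 8*(-18*k^2 - 30*k + 2*(6*k + 5)^2 + 9)/(6*k^2 + 10*k - 3)^3
(2) = -1.32*h^2 - 5.2*h + 1.1
(3) = 8*m + 24
(4) = (-9*sin(y) + 8*cos(y)^2)*sin(y)*cos(y)
(5) = -11.76*d - 3.37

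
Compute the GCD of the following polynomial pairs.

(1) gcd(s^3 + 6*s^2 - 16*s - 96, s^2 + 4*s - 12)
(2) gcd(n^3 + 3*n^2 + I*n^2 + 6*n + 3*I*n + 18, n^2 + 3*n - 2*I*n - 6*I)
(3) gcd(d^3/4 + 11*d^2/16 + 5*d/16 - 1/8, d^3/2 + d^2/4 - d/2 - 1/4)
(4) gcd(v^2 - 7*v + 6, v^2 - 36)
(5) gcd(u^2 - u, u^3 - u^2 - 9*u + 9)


(1) = s + 6
(2) = gcd((n + 3)*(n - 2*I)*(n + 3*I), (n + 3)*(n - 2*I)) = n^2 + n*(3 - 2*I) - 6*I
(3) = gcd((d/4 + 1/2)*(d - 1/4)*(d + 1), (d/2 + 1/4)*(d - 1)*(d + 1)) = d + 1
(4) = v - 6
(5) = u - 1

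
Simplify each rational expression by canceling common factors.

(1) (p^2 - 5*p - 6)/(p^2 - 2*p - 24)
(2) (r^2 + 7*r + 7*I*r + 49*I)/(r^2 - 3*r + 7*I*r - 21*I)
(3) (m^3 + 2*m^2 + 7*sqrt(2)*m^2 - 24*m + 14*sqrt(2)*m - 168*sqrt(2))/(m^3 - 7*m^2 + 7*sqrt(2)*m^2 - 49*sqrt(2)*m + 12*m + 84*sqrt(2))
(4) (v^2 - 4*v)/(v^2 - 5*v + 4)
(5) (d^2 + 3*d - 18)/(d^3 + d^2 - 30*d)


(1) = (p + 1)/(p + 4)
(2) = (r + 7)/(r - 3)
(3) = (m + 6)/(m - 3)
(4) = v/(v - 1)
(5) = (d - 3)/(d^2 - 5*d)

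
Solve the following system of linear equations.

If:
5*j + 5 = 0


Then:
j = -1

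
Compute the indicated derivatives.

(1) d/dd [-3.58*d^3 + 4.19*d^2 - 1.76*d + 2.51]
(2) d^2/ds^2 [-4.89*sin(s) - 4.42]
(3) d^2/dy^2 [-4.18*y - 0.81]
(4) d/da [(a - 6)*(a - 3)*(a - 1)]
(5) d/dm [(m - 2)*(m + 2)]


(1) = -10.74*d^2 + 8.38*d - 1.76
(2) = 4.89*sin(s)
(3) = 0
(4) = 3*a^2 - 20*a + 27
(5) = 2*m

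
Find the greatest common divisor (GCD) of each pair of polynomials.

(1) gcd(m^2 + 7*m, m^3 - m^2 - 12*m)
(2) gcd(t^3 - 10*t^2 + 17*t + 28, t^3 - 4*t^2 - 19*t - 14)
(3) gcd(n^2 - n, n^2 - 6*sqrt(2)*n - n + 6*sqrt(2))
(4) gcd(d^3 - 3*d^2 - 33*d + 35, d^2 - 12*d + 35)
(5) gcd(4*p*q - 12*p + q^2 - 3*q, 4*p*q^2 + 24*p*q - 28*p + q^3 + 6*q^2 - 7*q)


(1) = gcd(m*(m + 7), m*(m - 4)*(m + 3)) = m
(2) = t^2 - 6*t - 7
(3) = n - 1
(4) = gcd((d - 7)*(d - 1)*(d + 5), (d - 7)*(d - 5)) = d - 7
(5) = 4*p + q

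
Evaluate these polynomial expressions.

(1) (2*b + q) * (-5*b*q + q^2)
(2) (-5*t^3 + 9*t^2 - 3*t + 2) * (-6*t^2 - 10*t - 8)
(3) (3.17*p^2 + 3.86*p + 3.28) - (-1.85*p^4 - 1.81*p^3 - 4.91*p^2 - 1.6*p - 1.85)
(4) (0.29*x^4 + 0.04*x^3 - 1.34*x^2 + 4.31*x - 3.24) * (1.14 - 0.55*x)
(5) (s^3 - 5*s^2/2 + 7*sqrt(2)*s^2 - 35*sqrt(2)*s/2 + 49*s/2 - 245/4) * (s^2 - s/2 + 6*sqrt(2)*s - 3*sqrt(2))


(1) = -10*b^2*q - 3*b*q^2 + q^3
(2) = 30*t^5 - 4*t^4 - 32*t^3 - 54*t^2 + 4*t - 16
(3) = 1.85*p^4 + 1.81*p^3 + 8.08*p^2 + 5.46*p + 5.13
(4) = -0.1595*x^5 + 0.3086*x^4 + 0.7826*x^3 - 3.8981*x^2 + 6.6954*x - 3.6936
(5) = s^5 - 3*s^4 + 13*sqrt(2)*s^4 - 39*sqrt(2)*s^3 + 439*s^3/4 - 651*s^2/2 + 653*sqrt(2)*s^2/4 - 441*sqrt(2)*s + 1085*s/8 + 735*sqrt(2)/4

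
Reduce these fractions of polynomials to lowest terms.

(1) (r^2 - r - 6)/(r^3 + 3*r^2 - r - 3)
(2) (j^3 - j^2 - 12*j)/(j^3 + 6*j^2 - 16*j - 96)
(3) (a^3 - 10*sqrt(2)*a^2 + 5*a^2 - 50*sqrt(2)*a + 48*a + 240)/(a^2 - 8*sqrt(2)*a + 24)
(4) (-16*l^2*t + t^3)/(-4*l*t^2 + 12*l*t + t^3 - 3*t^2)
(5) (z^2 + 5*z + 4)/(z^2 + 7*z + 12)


(1) = (r^2 - r - 6)/(r^3 + 3*r^2 - r - 3)
(2) = (j^2 + 3*j)/(j^2 + 10*j + 24)
(3) = (a^2 + a*(5 - 4*sqrt(2)) - 20*sqrt(2))/(a - 2*sqrt(2))
(4) = (4*l + t)/(t - 3)
(5) = (z + 1)/(z + 3)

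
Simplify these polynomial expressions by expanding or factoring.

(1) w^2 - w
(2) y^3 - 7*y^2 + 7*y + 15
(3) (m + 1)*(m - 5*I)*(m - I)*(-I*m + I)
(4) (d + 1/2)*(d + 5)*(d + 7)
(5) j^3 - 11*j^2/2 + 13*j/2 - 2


(1) = w*(w - 1)
(2) = (y - 5)*(y - 3)*(y + 1)
(3) = -I*m^4 - 6*m^3 + 6*I*m^2 + 6*m - 5*I
(4) = d^3 + 25*d^2/2 + 41*d + 35/2
(5) = (j - 4)*(j - 1)*(j - 1/2)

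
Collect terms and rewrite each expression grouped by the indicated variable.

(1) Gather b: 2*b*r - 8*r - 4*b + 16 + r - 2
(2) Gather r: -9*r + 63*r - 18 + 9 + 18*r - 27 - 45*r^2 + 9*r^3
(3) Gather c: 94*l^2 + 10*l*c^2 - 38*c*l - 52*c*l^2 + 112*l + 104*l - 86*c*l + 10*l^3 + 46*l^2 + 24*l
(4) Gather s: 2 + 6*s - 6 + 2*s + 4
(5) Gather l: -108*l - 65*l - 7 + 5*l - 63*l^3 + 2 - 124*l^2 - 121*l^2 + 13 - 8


(1) = b*(2*r - 4) - 7*r + 14
(2) = 9*r^3 - 45*r^2 + 72*r - 36
(3) = 10*c^2*l + c*(-52*l^2 - 124*l) + 10*l^3 + 140*l^2 + 240*l
(4) = 8*s
(5) = -63*l^3 - 245*l^2 - 168*l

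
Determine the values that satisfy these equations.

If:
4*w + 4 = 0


Then:
w = -1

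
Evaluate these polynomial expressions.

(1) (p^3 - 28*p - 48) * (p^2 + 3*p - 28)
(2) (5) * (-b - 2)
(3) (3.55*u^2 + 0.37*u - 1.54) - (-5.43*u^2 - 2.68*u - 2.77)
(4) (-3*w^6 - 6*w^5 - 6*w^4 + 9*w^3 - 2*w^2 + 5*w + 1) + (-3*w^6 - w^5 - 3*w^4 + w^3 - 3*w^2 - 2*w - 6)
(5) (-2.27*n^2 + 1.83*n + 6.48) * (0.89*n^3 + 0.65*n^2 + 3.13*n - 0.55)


(1) = p^5 + 3*p^4 - 56*p^3 - 132*p^2 + 640*p + 1344
(2) = -5*b - 10
(3) = 8.98*u^2 + 3.05*u + 1.23
(4) = -6*w^6 - 7*w^5 - 9*w^4 + 10*w^3 - 5*w^2 + 3*w - 5
(5) = -2.0203*n^5 + 0.1532*n^4 - 0.1484*n^3 + 11.1884*n^2 + 19.2759*n - 3.564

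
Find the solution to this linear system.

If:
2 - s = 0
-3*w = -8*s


Then:
s = 2
w = 16/3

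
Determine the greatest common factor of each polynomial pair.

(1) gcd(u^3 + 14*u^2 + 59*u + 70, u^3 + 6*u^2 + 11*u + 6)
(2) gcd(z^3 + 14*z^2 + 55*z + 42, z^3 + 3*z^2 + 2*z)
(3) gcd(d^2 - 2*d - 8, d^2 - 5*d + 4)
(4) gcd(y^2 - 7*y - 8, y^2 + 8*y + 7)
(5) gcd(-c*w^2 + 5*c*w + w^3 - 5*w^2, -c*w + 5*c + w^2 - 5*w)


(1) = u + 2
(2) = gcd((z + 1)*(z + 6)*(z + 7), z*(z + 1)*(z + 2)) = z + 1
(3) = d - 4
(4) = y + 1
(5) = gcd(w*(-c + w)*(w - 5), (-c + w)*(w - 5)) = -c*w + 5*c + w^2 - 5*w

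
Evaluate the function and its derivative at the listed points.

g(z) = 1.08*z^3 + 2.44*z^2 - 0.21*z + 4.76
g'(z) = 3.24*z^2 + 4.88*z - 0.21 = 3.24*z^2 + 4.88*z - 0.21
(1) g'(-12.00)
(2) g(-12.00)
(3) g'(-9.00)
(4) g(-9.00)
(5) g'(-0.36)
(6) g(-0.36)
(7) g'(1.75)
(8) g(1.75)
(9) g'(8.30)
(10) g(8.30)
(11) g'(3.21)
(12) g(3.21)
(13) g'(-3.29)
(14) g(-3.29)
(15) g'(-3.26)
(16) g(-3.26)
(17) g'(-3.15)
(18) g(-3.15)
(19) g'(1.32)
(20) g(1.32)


(1) = 407.79
(2) = -1507.60
(3) = 218.31
(4) = -583.03
(5) = -1.55
(6) = 5.10
(7) = 18.25
(8) = 17.65
(9) = 263.50
(10) = 788.64
(11) = 48.84
(12) = 64.95
(13) = 18.80
(14) = -6.60
(15) = 18.31
(16) = -6.04
(17) = 16.57
(18) = -4.12
(19) = 11.88
(20) = 11.22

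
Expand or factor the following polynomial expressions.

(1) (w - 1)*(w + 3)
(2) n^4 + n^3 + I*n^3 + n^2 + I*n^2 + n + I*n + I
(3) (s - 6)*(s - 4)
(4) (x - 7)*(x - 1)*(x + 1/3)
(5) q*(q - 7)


(1) = w^2 + 2*w - 3
(2) = (n + 1)*(n - I)*(n + I)^2
(3) = s^2 - 10*s + 24
(4) = x^3 - 23*x^2/3 + 13*x/3 + 7/3
(5) = q^2 - 7*q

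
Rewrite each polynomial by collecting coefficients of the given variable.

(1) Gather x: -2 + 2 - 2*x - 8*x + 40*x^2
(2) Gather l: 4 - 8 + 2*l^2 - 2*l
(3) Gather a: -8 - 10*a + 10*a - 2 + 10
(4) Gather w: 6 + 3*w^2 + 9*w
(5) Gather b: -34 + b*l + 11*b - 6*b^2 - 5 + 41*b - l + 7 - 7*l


(1) = 40*x^2 - 10*x
(2) = 2*l^2 - 2*l - 4
(3) = 0
(4) = 3*w^2 + 9*w + 6
(5) = -6*b^2 + b*(l + 52) - 8*l - 32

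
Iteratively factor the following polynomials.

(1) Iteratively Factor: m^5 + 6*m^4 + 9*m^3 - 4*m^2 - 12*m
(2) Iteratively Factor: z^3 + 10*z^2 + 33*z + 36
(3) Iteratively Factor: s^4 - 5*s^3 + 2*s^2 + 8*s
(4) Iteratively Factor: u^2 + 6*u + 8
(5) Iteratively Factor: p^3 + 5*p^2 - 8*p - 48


(1) = (m + 2)*(m^4 + 4*m^3 + m^2 - 6*m) = (m - 1)*(m + 2)*(m^3 + 5*m^2 + 6*m) = (m - 1)*(m + 2)*(m + 3)*(m^2 + 2*m) = (m - 1)*(m + 2)^2*(m + 3)*(m)
(2) = (z + 3)*(z^2 + 7*z + 12) = (z + 3)^2*(z + 4)
(3) = (s - 4)*(s^3 - s^2 - 2*s) = (s - 4)*(s - 2)*(s^2 + s) = (s - 4)*(s - 2)*(s + 1)*(s)
(4) = (u + 2)*(u + 4)
(5) = (p - 3)*(p^2 + 8*p + 16) = (p - 3)*(p + 4)*(p + 4)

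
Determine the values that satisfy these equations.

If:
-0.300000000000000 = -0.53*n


Then:
n = 0.57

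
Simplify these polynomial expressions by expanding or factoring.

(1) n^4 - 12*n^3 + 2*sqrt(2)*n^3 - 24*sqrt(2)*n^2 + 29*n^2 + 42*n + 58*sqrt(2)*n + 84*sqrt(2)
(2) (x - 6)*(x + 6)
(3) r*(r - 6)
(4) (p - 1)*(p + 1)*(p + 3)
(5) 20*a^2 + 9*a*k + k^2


(1) = (n - 7)*(n - 6)*(n + 1)*(n + 2*sqrt(2))
(2) = x^2 - 36
(3) = r^2 - 6*r
(4) = p^3 + 3*p^2 - p - 3
(5) = (4*a + k)*(5*a + k)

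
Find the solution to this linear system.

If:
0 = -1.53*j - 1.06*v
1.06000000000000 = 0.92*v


Then:
j = -0.80
v = 1.15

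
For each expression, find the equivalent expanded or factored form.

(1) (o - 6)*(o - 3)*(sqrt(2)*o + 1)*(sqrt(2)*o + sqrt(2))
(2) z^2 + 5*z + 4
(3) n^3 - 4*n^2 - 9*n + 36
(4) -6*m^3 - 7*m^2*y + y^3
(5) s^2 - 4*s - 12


(1) = 2*o^4 - 16*o^3 + sqrt(2)*o^3 - 8*sqrt(2)*o^2 + 18*o^2 + 9*sqrt(2)*o + 36*o + 18*sqrt(2)
(2) = (z + 1)*(z + 4)
(3) = (n - 4)*(n - 3)*(n + 3)
(4) = (-3*m + y)*(m + y)*(2*m + y)
(5) = (s - 6)*(s + 2)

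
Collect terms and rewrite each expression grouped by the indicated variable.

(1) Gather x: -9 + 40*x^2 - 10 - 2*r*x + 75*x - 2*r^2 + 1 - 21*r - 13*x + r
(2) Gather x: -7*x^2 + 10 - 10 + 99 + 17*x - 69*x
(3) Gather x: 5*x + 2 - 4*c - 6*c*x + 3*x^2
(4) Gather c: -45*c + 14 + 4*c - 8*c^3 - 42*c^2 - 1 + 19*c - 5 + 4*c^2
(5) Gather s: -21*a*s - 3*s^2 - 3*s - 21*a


(1) = -2*r^2 - 20*r + 40*x^2 + x*(62 - 2*r) - 18
(2) = -7*x^2 - 52*x + 99
(3) = -4*c + 3*x^2 + x*(5 - 6*c) + 2
(4) = -8*c^3 - 38*c^2 - 22*c + 8
(5) = -21*a - 3*s^2 + s*(-21*a - 3)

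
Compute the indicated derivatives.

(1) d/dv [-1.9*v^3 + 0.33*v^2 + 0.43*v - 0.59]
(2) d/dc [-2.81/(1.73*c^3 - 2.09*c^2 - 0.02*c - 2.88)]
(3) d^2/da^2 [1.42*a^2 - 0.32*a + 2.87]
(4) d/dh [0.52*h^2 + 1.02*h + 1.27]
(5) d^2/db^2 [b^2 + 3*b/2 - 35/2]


(1) = -5.7*v^2 + 0.66*v + 0.43
(2) = (14.5839*c^2 - 11.7458*c - 0.0562)/(-1.73*c^3 + 2.09*c^2 + 0.02*c + 2.88)^2
(3) = 2.84000000000000
(4) = 1.04*h + 1.02
(5) = 2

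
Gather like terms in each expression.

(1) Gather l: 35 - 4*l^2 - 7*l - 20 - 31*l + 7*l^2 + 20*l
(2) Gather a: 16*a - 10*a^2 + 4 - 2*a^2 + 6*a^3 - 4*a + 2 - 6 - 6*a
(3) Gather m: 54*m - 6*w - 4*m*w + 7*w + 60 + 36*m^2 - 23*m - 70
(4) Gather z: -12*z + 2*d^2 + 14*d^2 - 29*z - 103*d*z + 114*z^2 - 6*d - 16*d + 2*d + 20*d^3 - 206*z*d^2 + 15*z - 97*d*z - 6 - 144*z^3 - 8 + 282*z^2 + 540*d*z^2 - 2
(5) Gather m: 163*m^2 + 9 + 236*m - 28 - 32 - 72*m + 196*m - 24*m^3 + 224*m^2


(1) = 3*l^2 - 18*l + 15
(2) = 6*a^3 - 12*a^2 + 6*a
(3) = 36*m^2 + m*(31 - 4*w) + w - 10
(4) = 20*d^3 + 16*d^2 - 20*d - 144*z^3 + z^2*(540*d + 396) + z*(-206*d^2 - 200*d - 26) - 16
(5) = -24*m^3 + 387*m^2 + 360*m - 51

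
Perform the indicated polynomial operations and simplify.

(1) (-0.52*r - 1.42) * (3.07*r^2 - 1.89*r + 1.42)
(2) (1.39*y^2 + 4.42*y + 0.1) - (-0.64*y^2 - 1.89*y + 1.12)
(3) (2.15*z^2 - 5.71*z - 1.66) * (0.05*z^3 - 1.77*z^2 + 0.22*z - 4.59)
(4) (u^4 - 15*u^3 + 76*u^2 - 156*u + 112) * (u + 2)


(1) = -1.5964*r^3 - 3.3766*r^2 + 1.9454*r - 2.0164
(2) = 2.03*y^2 + 6.31*y - 1.02
(3) = 0.1075*z^5 - 4.091*z^4 + 10.4967*z^3 - 8.1865*z^2 + 25.8437*z + 7.6194
(4) = u^5 - 13*u^4 + 46*u^3 - 4*u^2 - 200*u + 224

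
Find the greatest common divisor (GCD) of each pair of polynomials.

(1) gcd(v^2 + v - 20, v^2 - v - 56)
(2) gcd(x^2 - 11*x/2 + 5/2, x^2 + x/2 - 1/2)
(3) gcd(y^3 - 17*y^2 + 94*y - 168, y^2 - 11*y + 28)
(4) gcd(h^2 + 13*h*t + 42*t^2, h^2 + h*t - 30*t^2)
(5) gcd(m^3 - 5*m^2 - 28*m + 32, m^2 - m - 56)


(1) = gcd((v - 4)*(v + 5), (v - 8)*(v + 7)) = 1
(2) = x - 1/2
(3) = gcd((y - 7)*(y - 6)*(y - 4), (y - 7)*(y - 4)) = y^2 - 11*y + 28
(4) = h + 6*t
(5) = gcd((m - 8)*(m - 1)*(m + 4), (m - 8)*(m + 7)) = m - 8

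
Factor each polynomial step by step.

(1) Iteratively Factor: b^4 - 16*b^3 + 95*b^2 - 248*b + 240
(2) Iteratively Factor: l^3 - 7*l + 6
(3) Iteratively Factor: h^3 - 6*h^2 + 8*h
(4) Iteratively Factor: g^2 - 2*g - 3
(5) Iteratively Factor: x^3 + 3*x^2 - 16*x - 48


(1) = (b - 4)*(b^3 - 12*b^2 + 47*b - 60) = (b - 4)*(b - 3)*(b^2 - 9*b + 20) = (b - 5)*(b - 4)*(b - 3)*(b - 4)
(2) = (l + 3)*(l^2 - 3*l + 2) = (l - 1)*(l + 3)*(l - 2)
(3) = (h - 2)*(h^2 - 4*h) = h*(h - 2)*(h - 4)
(4) = (g + 1)*(g - 3)
(5) = (x - 4)*(x^2 + 7*x + 12) = (x - 4)*(x + 3)*(x + 4)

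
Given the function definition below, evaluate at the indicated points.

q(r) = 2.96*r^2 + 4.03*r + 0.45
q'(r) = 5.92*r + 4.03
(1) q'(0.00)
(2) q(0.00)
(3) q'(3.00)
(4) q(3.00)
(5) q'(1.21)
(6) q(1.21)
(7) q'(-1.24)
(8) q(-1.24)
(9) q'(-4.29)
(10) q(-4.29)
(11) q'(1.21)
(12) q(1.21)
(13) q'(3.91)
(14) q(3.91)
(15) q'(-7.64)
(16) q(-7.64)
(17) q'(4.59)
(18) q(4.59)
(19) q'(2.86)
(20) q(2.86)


(1) = 4.03
(2) = 0.45
(3) = 21.79
(4) = 39.18
(5) = 11.19
(6) = 9.66
(7) = -3.31
(8) = 0.00
(9) = -21.37
(10) = 37.64
(11) = 11.19
(12) = 9.66
(13) = 27.18
(14) = 61.46
(15) = -41.20
(16) = 142.43
(17) = 31.20
(18) = 81.31
(19) = 20.96
(20) = 36.19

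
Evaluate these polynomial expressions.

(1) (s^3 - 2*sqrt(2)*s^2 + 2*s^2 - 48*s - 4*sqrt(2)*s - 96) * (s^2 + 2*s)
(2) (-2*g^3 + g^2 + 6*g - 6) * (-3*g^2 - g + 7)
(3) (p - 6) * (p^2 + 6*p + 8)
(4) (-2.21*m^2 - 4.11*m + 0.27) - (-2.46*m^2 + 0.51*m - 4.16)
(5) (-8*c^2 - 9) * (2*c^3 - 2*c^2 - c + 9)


(1) = s^5 - 2*sqrt(2)*s^4 + 4*s^4 - 44*s^3 - 8*sqrt(2)*s^3 - 192*s^2 - 8*sqrt(2)*s^2 - 192*s
(2) = 6*g^5 - g^4 - 33*g^3 + 19*g^2 + 48*g - 42
(3) = p^3 - 28*p - 48
(4) = 0.25*m^2 - 4.62*m + 4.43
(5) = -16*c^5 + 16*c^4 - 10*c^3 - 54*c^2 + 9*c - 81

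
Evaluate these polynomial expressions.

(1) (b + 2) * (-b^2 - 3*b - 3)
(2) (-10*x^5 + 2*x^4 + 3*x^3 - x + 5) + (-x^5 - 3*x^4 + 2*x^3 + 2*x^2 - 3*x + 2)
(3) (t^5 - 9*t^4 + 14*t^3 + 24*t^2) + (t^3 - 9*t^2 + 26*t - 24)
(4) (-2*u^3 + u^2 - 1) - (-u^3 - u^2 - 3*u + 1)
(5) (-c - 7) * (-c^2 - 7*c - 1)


(1) = -b^3 - 5*b^2 - 9*b - 6
(2) = -11*x^5 - x^4 + 5*x^3 + 2*x^2 - 4*x + 7
(3) = t^5 - 9*t^4 + 15*t^3 + 15*t^2 + 26*t - 24
(4) = -u^3 + 2*u^2 + 3*u - 2
(5) = c^3 + 14*c^2 + 50*c + 7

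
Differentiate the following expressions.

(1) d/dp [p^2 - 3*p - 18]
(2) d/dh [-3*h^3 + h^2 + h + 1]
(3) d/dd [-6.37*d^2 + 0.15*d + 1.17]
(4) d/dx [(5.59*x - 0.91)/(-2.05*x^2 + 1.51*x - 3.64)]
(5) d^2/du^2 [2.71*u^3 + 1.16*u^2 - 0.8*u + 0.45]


(1) = 2*p - 3
(2) = -9*h^2 + 2*h + 1
(3) = 0.15 - 12.74*d
(4) = (11.4595*x^2 - 3.731*x - 18.9735)/(4.2025*x^4 - 6.191*x^3 + 17.2041*x^2 - 10.9928*x + 13.2496)
(5) = 16.26*u + 2.32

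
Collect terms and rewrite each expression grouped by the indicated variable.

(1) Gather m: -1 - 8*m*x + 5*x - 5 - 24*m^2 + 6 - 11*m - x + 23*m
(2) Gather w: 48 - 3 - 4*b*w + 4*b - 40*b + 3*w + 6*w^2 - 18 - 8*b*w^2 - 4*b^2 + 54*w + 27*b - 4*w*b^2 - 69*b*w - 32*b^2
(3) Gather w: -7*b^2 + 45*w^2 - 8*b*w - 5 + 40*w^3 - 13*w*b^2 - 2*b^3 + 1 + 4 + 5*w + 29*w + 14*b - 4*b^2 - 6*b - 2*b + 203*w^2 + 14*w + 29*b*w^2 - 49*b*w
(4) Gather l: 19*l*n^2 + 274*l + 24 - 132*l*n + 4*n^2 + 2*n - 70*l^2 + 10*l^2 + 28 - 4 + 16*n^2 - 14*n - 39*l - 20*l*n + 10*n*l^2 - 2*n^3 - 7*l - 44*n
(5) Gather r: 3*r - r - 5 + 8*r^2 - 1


(1) = -24*m^2 + m*(12 - 8*x) + 4*x
(2) = -36*b^2 - 9*b + w^2*(6 - 8*b) + w*(-4*b^2 - 73*b + 57) + 27
(3) = -2*b^3 - 11*b^2 + 6*b + 40*w^3 + w^2*(29*b + 248) + w*(-13*b^2 - 57*b + 48)
(4) = l^2*(10*n - 60) + l*(19*n^2 - 152*n + 228) - 2*n^3 + 20*n^2 - 56*n + 48
(5) = 8*r^2 + 2*r - 6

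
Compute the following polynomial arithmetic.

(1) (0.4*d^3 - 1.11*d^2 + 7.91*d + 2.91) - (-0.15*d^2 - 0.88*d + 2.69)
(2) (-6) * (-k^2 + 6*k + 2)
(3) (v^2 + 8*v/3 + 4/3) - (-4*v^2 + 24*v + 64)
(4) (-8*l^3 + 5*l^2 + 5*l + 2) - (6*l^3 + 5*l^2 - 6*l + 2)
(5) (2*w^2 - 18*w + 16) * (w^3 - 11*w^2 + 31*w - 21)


(1) = 0.4*d^3 - 0.96*d^2 + 8.79*d + 0.22
(2) = 6*k^2 - 36*k - 12
(3) = 5*v^2 - 64*v/3 - 188/3
(4) = -14*l^3 + 11*l
(5) = 2*w^5 - 40*w^4 + 276*w^3 - 776*w^2 + 874*w - 336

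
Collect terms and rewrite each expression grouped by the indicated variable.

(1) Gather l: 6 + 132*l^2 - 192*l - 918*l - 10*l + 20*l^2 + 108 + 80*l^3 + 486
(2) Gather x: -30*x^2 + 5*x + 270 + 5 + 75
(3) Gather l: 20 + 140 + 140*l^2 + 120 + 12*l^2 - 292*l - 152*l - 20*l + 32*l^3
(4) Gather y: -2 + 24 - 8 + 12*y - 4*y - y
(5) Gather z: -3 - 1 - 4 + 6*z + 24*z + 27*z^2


(1) = 80*l^3 + 152*l^2 - 1120*l + 600
(2) = -30*x^2 + 5*x + 350
(3) = 32*l^3 + 152*l^2 - 464*l + 280
(4) = 7*y + 14
(5) = 27*z^2 + 30*z - 8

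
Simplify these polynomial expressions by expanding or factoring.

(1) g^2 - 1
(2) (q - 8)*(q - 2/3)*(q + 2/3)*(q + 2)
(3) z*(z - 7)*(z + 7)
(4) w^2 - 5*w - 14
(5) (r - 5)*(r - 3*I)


(1) = (g - 1)*(g + 1)
(2) = q^4 - 6*q^3 - 148*q^2/9 + 8*q/3 + 64/9
(3) = z^3 - 49*z
(4) = (w - 7)*(w + 2)
(5) = r^2 - 5*r - 3*I*r + 15*I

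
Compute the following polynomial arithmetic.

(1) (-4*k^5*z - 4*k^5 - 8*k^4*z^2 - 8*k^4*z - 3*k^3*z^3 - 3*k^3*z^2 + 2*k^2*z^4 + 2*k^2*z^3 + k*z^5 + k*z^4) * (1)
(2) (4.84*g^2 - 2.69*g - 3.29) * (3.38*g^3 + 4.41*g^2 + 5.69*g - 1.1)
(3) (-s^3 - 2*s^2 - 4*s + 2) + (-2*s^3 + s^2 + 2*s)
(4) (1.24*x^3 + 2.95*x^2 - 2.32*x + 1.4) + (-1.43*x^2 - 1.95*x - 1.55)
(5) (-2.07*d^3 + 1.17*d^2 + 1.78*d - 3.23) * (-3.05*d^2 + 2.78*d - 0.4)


(1) = -4*k^5*z - 4*k^5 - 8*k^4*z^2 - 8*k^4*z - 3*k^3*z^3 - 3*k^3*z^2 + 2*k^2*z^4 + 2*k^2*z^3 + k*z^5 + k*z^4
(2) = 16.3592*g^5 + 12.2522*g^4 + 4.5565*g^3 - 35.139*g^2 - 15.7611*g + 3.619
(3) = -3*s^3 - s^2 - 2*s + 2
(4) = 1.24*x^3 + 1.52*x^2 - 4.27*x - 0.15
(5) = 6.3135*d^5 - 9.3231*d^4 - 1.3484*d^3 + 14.3319*d^2 - 9.6914*d + 1.292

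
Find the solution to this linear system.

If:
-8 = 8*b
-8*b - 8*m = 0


Then:
b = -1
m = 1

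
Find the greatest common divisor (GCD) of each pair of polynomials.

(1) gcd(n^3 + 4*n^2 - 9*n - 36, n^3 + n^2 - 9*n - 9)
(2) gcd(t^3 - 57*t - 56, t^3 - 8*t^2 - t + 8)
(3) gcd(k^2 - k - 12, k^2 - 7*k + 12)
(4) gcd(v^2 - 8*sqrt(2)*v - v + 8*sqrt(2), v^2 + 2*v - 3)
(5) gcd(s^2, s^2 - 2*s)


(1) = gcd((n - 3)*(n + 3)*(n + 4), (n - 3)*(n + 1)*(n + 3)) = n^2 - 9
(2) = gcd((t - 8)*(t + 1)*(t + 7), (t - 8)*(t - 1)*(t + 1)) = t^2 - 7*t - 8
(3) = gcd((k - 4)*(k + 3), (k - 4)*(k - 3)) = k - 4
(4) = v - 1
(5) = gcd(s^2, s*(s - 2)) = s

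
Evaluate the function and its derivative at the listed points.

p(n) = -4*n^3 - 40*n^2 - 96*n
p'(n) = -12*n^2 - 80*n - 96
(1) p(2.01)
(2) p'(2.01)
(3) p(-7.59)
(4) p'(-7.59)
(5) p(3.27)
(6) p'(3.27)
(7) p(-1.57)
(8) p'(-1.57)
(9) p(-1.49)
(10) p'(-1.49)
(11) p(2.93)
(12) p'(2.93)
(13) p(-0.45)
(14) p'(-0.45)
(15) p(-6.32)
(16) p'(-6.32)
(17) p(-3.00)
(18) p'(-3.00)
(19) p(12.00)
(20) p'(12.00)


(1) = -387.05
(2) = -305.28
(3) = 173.30
(4) = -180.10
(5) = -881.50
(6) = -485.91
(7) = 67.60
(8) = 0.02
(9) = 67.47
(10) = -3.44
(11) = -725.29
(12) = -433.42
(13) = 35.46
(14) = -62.43
(15) = 18.77
(16) = -69.71
(17) = 36.00
(18) = 36.00
(19) = -13824.00
(20) = -2784.00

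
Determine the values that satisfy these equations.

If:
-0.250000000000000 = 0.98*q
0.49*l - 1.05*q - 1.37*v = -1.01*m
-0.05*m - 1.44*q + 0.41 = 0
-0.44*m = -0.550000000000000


Then:
No Solution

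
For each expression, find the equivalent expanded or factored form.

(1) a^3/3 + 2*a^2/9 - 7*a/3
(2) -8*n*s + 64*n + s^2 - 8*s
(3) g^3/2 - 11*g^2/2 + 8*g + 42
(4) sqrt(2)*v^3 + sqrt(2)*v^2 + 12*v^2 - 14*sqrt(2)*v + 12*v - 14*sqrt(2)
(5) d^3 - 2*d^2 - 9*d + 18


(1) = a*(a/3 + 1)*(a - 7/3)
(2) = (-8*n + s)*(s - 8)
(3) = (g/2 + 1)*(g - 7)*(g - 6)
(4) = (v - sqrt(2))*(v + 7*sqrt(2))*(sqrt(2)*v + sqrt(2))
(5) = (d - 3)*(d - 2)*(d + 3)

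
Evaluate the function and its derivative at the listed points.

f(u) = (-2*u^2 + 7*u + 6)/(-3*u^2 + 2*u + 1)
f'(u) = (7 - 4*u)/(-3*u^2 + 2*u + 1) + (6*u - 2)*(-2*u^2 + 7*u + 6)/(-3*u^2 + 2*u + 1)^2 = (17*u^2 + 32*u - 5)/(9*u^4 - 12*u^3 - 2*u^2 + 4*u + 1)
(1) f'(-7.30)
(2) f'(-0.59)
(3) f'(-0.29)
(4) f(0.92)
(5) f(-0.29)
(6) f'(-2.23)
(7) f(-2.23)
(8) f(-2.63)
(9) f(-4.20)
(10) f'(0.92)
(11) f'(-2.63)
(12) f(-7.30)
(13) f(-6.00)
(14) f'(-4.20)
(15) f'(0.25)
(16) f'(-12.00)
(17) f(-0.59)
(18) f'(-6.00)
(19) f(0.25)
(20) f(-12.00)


(1) = 0.02
(2) = -11.98
(3) = -456.93
(4) = 35.73
(5) = 22.67
(6) = 0.02
(7) = 1.06
(8) = 1.05
(9) = 0.97
(10) = 429.14
(11) = 0.05
(12) = 0.87
(13) = 0.91
(14) = 0.04
(15) = 2.36
(16) = 0.01
(17) = -0.96
(18) = 0.03
(19) = 5.81
(20) = 0.80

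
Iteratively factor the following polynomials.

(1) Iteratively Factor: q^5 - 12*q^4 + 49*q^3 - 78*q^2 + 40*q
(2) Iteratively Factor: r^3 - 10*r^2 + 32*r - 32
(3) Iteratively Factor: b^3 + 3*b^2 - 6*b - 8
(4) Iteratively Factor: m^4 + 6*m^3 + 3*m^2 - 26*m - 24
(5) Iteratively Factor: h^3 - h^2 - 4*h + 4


(1) = (q - 4)*(q^4 - 8*q^3 + 17*q^2 - 10*q) = (q - 5)*(q - 4)*(q^3 - 3*q^2 + 2*q) = (q - 5)*(q - 4)*(q - 2)*(q^2 - q) = (q - 5)*(q - 4)*(q - 2)*(q - 1)*(q)
(2) = (r - 2)*(r^2 - 8*r + 16) = (r - 4)*(r - 2)*(r - 4)
(3) = (b + 4)*(b^2 - b - 2) = (b - 2)*(b + 4)*(b + 1)
(4) = (m + 3)*(m^3 + 3*m^2 - 6*m - 8) = (m + 1)*(m + 3)*(m^2 + 2*m - 8) = (m + 1)*(m + 3)*(m + 4)*(m - 2)
(5) = (h - 2)*(h^2 + h - 2) = (h - 2)*(h + 2)*(h - 1)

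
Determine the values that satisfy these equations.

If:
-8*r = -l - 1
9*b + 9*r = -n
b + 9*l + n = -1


Then:
b = 63*r/8 - 1
l = 8*r - 1
n = 9 - 639*r/8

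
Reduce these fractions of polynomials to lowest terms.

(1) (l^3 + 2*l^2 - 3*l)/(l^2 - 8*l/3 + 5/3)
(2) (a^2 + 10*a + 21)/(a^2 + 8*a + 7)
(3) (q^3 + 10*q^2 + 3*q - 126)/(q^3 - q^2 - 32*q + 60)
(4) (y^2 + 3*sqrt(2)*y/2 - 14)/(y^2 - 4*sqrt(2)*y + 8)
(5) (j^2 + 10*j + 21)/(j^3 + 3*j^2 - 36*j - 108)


(1) = (3*l^2 + 9*l)/(3*l - 5)
(2) = (a + 3)/(a + 1)
(3) = (q^2 + 4*q - 21)/(q^2 - 7*q + 10)
(4) = (2*y + 7*sqrt(2))/(2*y - 4*sqrt(2))
(5) = (j + 7)/(j^2 - 36)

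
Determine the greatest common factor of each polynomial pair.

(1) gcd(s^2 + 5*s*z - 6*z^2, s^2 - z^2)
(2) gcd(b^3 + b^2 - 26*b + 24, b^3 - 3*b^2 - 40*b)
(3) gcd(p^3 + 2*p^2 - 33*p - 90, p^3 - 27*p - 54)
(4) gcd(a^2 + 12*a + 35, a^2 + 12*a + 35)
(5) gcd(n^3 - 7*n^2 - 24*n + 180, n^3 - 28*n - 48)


(1) = gcd((s - z)*(s + 6*z), (s - z)*(s + z)) = -s + z
(2) = gcd((b - 4)*(b - 1)*(b + 6), b*(b - 8)*(b + 5)) = 1
(3) = p^2 - 3*p - 18
(4) = gcd((a + 5)*(a + 7), (a + 5)*(a + 7)) = a^2 + 12*a + 35
(5) = gcd((n - 6)^2*(n + 5), (n - 6)*(n + 2)*(n + 4)) = n - 6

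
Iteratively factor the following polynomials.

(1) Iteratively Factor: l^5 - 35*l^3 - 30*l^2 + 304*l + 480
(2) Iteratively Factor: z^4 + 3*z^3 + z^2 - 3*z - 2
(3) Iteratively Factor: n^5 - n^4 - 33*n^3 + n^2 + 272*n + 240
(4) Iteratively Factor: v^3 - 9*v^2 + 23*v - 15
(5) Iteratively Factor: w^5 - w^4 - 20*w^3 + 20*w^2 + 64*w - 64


(1) = (l + 3)*(l^4 - 3*l^3 - 26*l^2 + 48*l + 160) = (l - 5)*(l + 3)*(l^3 + 2*l^2 - 16*l - 32) = (l - 5)*(l + 2)*(l + 3)*(l^2 - 16) = (l - 5)*(l + 2)*(l + 3)*(l + 4)*(l - 4)
(2) = (z + 1)*(z^3 + 2*z^2 - z - 2) = (z + 1)*(z + 2)*(z^2 - 1) = (z - 1)*(z + 1)*(z + 2)*(z + 1)
(3) = (n + 1)*(n^4 - 2*n^3 - 31*n^2 + 32*n + 240) = (n + 1)*(n + 3)*(n^3 - 5*n^2 - 16*n + 80) = (n + 1)*(n + 3)*(n + 4)*(n^2 - 9*n + 20) = (n - 4)*(n + 1)*(n + 3)*(n + 4)*(n - 5)
(4) = (v - 3)*(v^2 - 6*v + 5) = (v - 5)*(v - 3)*(v - 1)
(5) = (w - 1)*(w^4 - 20*w^2 + 64) = (w - 1)*(w + 4)*(w^3 - 4*w^2 - 4*w + 16) = (w - 1)*(w + 2)*(w + 4)*(w^2 - 6*w + 8) = (w - 4)*(w - 1)*(w + 2)*(w + 4)*(w - 2)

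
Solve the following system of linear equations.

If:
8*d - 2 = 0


Then:
d = 1/4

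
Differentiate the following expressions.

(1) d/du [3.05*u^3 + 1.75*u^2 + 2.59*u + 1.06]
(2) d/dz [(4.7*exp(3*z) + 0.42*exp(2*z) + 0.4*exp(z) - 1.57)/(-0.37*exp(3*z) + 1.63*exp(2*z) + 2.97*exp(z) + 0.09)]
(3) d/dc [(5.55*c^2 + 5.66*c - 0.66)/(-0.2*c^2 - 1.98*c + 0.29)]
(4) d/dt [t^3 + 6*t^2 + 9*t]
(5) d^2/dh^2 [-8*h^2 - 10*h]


(1) = 9.15*u^2 + 3.5*u + 2.59
(2) = (7.8164*exp(4*z) + 28.214*exp(3*z) + 0.1217*exp(2*z) + 5.1938*exp(z) + 4.6989)*exp(z)/(0.1369*exp(6*z) - 1.2062*exp(5*z) + 0.4591*exp(4*z) + 9.6156*exp(3*z) + 9.1143*exp(2*z) + 0.5346*exp(z) + 0.0081)
(3) = (-9.857*c^2 + 2.955*c + 0.3346)/(0.04*c^4 + 0.792*c^3 + 3.8044*c^2 - 1.1484*c + 0.0841)
(4) = 3*t^2 + 12*t + 9
(5) = -16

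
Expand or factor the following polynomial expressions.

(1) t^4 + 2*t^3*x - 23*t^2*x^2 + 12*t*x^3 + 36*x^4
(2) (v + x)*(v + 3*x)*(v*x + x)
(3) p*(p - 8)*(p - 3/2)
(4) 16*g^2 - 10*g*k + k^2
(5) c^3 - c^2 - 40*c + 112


(1) = (t - 3*x)*(t - 2*x)*(t + x)*(t + 6*x)
(2) = v^3*x + 4*v^2*x^2 + v^2*x + 3*v*x^3 + 4*v*x^2 + 3*x^3
(3) = p^3 - 19*p^2/2 + 12*p
(4) = (-8*g + k)*(-2*g + k)
(5) = (c - 4)^2*(c + 7)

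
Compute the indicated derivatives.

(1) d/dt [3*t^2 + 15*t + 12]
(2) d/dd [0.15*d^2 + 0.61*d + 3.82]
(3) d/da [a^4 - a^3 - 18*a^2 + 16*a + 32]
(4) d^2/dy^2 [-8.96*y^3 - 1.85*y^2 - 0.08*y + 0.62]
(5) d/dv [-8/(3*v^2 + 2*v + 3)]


(1) = 6*t + 15
(2) = 0.3*d + 0.61
(3) = 4*a^3 - 3*a^2 - 36*a + 16
(4) = -53.76*y - 3.7
(5) = 16*(3*v + 1)/(3*v^2 + 2*v + 3)^2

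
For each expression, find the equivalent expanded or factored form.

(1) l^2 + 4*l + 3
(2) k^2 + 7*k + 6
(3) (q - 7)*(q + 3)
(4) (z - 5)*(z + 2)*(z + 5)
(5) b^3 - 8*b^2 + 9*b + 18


(1) = (l + 1)*(l + 3)
(2) = (k + 1)*(k + 6)
(3) = q^2 - 4*q - 21
(4) = z^3 + 2*z^2 - 25*z - 50
(5) = (b - 6)*(b - 3)*(b + 1)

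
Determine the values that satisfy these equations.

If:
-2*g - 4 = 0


Then:
g = -2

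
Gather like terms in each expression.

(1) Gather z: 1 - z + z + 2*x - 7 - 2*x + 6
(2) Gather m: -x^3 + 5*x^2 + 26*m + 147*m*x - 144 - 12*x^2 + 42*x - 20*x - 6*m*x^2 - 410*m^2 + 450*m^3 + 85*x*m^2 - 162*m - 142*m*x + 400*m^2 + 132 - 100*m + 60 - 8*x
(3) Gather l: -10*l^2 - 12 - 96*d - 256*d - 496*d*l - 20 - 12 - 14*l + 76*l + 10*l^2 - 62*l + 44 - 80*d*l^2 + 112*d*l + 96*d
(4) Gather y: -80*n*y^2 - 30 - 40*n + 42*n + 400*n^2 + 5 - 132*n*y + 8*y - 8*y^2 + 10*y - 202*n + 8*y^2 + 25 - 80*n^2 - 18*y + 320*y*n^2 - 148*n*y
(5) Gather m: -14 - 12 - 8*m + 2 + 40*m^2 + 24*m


(1) = 0
(2) = 450*m^3 + m^2*(85*x - 10) + m*(-6*x^2 + 5*x - 236) - x^3 - 7*x^2 + 14*x + 48
(3) = -80*d*l^2 - 384*d*l - 256*d
(4) = 320*n^2 - 80*n*y^2 - 200*n + y*(320*n^2 - 280*n)
(5) = 40*m^2 + 16*m - 24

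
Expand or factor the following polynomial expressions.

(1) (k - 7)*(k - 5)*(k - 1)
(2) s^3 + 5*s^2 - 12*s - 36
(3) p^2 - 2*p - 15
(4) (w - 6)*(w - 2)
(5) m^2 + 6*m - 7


(1) = k^3 - 13*k^2 + 47*k - 35
(2) = (s - 3)*(s + 2)*(s + 6)
(3) = (p - 5)*(p + 3)
(4) = w^2 - 8*w + 12
(5) = (m - 1)*(m + 7)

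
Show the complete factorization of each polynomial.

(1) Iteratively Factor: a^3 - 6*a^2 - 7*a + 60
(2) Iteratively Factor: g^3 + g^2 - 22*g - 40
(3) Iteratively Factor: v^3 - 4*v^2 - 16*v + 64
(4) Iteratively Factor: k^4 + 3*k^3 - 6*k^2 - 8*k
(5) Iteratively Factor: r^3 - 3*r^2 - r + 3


(1) = (a + 3)*(a^2 - 9*a + 20) = (a - 5)*(a + 3)*(a - 4)
(2) = (g - 5)*(g^2 + 6*g + 8) = (g - 5)*(g + 2)*(g + 4)
(3) = (v - 4)*(v^2 - 16) = (v - 4)*(v + 4)*(v - 4)
(4) = (k + 1)*(k^3 + 2*k^2 - 8*k) = (k - 2)*(k + 1)*(k^2 + 4*k) = k*(k - 2)*(k + 1)*(k + 4)
(5) = (r - 3)*(r^2 - 1) = (r - 3)*(r + 1)*(r - 1)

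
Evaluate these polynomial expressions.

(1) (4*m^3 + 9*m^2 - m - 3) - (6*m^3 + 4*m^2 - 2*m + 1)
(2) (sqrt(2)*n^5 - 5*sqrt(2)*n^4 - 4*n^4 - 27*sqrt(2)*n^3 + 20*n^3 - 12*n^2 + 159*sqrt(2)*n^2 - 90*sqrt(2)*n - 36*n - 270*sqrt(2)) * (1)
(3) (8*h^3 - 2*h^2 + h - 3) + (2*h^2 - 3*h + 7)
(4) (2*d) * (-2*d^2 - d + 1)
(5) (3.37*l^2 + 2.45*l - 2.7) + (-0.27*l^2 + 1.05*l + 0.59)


(1) = -2*m^3 + 5*m^2 + m - 4
(2) = sqrt(2)*n^5 - 5*sqrt(2)*n^4 - 4*n^4 - 27*sqrt(2)*n^3 + 20*n^3 - 12*n^2 + 159*sqrt(2)*n^2 - 90*sqrt(2)*n - 36*n - 270*sqrt(2)
(3) = 8*h^3 - 2*h + 4
(4) = -4*d^3 - 2*d^2 + 2*d
(5) = 3.1*l^2 + 3.5*l - 2.11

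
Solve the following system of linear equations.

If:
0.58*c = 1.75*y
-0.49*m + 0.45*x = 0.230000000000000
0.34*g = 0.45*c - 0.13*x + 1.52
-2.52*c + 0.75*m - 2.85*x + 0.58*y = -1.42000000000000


Then:
c = 3.01724137931034*y
g = 5.23596076899061*y + 4.2816502805088
m = -2.9844681058904*y - 0.0155807365439093
x = 0.494145420207743 - 3.24975415974732*y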